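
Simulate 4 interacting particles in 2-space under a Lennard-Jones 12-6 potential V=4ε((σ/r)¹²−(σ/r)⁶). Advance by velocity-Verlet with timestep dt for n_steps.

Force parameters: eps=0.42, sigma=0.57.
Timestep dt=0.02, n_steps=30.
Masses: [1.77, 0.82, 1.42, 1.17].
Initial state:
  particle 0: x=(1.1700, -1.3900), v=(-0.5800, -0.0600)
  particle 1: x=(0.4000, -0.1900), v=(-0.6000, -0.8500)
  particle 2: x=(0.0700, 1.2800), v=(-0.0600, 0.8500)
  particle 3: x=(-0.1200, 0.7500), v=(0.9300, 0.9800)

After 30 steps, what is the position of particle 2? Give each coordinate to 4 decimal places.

(0.1631, 2.1502)

step 0: x0=(1.1700, -1.3900) x1=(0.4000, -0.1900) x2=(0.0700, 1.2800) x3=(-0.1200, 0.7500)
step 1: x0=(1.1584, -1.3912) x1=(0.3880, -0.2070) x2=(0.0699, 1.2999) x3=(-0.1027, 0.7660)
step 2: x0=(1.1468, -1.3924) x1=(0.3759, -0.2238) x2=(0.0718, 1.3262) x3=(-0.0878, 0.7742)
step 3: x0=(1.1352, -1.3936) x1=(0.3638, -0.2407) x2=(0.0749, 1.3566) x3=(-0.0743, 0.7775)
step 4: x0=(1.1236, -1.3948) x1=(0.3517, -0.2574) x2=(0.0784, 1.3887) x3=(-0.0614, 0.7785)
step 5: x0=(1.1119, -1.3959) x1=(0.3396, -0.2741) x2=(0.0820, 1.4211) x3=(-0.0485, 0.7791)
step 6: x0=(1.1003, -1.3971) x1=(0.3275, -0.2907) x2=(0.0856, 1.4533) x3=(-0.0356, 0.7800)
step 7: x0=(1.0887, -1.3982) x1=(0.3153, -0.3073) x2=(0.0891, 1.4851) x3=(-0.0225, 0.7813)
step 8: x0=(1.0771, -1.3994) x1=(0.3032, -0.3239) x2=(0.0925, 1.5163) x3=(-0.0093, 0.7832)
step 9: x0=(1.0654, -1.4005) x1=(0.2910, -0.3403) x2=(0.0958, 1.5471) x3=(0.0039, 0.7857)
step 10: x0=(1.0538, -1.4017) x1=(0.2789, -0.3568) x2=(0.0991, 1.5775) x3=(0.0173, 0.7885)
step 11: x0=(1.0421, -1.4028) x1=(0.2667, -0.3732) x2=(0.1024, 1.6075) x3=(0.0306, 0.7918)
step 12: x0=(1.0304, -1.4039) x1=(0.2545, -0.3896) x2=(0.1056, 1.6372) x3=(0.0441, 0.7954)
step 13: x0=(1.0188, -1.4050) x1=(0.2424, -0.4060) x2=(0.1088, 1.6667) x3=(0.0575, 0.7993)
step 14: x0=(1.0071, -1.4061) x1=(0.2303, -0.4224) x2=(0.1120, 1.6959) x3=(0.0710, 0.8034)
step 15: x0=(0.9954, -1.4071) x1=(0.2182, -0.4387) x2=(0.1152, 1.7249) x3=(0.0845, 0.8078)
step 16: x0=(0.9837, -1.4082) x1=(0.2061, -0.4550) x2=(0.1184, 1.7538) x3=(0.0980, 0.8123)
step 17: x0=(0.9720, -1.4092) x1=(0.1940, -0.4714) x2=(0.1216, 1.7826) x3=(0.1115, 0.8169)
step 18: x0=(0.9603, -1.4103) x1=(0.1820, -0.4877) x2=(0.1248, 1.8112) x3=(0.1250, 0.8216)
step 19: x0=(0.9485, -1.4113) x1=(0.1700, -0.5041) x2=(0.1279, 1.8398) x3=(0.1385, 0.8265)
step 20: x0=(0.9368, -1.4123) x1=(0.1580, -0.5204) x2=(0.1311, 1.8682) x3=(0.1520, 0.8314)
step 21: x0=(0.9250, -1.4133) x1=(0.1460, -0.5368) x2=(0.1343, 1.8966) x3=(0.1655, 0.8364)
step 22: x0=(0.9132, -1.4142) x1=(0.1341, -0.5532) x2=(0.1375, 1.9250) x3=(0.1790, 0.8415)
step 23: x0=(0.9014, -1.4152) x1=(0.1222, -0.5697) x2=(0.1407, 1.9532) x3=(0.1925, 0.8466)
step 24: x0=(0.8896, -1.4161) x1=(0.1104, -0.5861) x2=(0.1439, 1.9815) x3=(0.2060, 0.8518)
step 25: x0=(0.8777, -1.4170) x1=(0.0986, -0.6026) x2=(0.1471, 2.0097) x3=(0.2194, 0.8570)
step 26: x0=(0.8659, -1.4179) x1=(0.0869, -0.6191) x2=(0.1503, 2.0378) x3=(0.2329, 0.8623)
step 27: x0=(0.8540, -1.4187) x1=(0.0752, -0.6357) x2=(0.1535, 2.0659) x3=(0.2464, 0.8675)
step 28: x0=(0.8421, -1.4195) x1=(0.0636, -0.6524) x2=(0.1567, 2.0940) x3=(0.2599, 0.8728)
step 29: x0=(0.8301, -1.4203) x1=(0.0520, -0.6690) x2=(0.1599, 2.1221) x3=(0.2734, 0.8781)
step 30: x0=(0.8181, -1.4211) x1=(0.0405, -0.6858) x2=(0.1631, 2.1502) x3=(0.2868, 0.8835)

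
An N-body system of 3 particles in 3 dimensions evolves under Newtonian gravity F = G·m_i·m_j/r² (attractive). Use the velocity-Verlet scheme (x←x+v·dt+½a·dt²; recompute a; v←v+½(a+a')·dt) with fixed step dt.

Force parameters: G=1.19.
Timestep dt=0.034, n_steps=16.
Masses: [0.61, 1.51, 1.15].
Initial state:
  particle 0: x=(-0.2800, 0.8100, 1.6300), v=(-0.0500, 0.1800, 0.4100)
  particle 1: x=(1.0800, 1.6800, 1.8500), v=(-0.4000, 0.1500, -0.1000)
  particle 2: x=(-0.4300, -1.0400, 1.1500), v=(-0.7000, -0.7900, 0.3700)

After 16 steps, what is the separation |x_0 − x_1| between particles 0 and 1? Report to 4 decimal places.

1.3077

step 0: x0=(-0.2800, 0.8100, 1.6300) x1=(1.0800, 1.6800, 1.8500) x2=(-0.4300, -1.0400, 1.1500)
step 1: x0=(-0.2814, 0.8161, 1.6439) x1=(1.0662, 1.6849, 1.8466) x2=(-0.4537, -1.0667, 1.1626)
step 2: x0=(-0.2822, 0.8223, 1.6579) x1=(1.0521, 1.6896, 1.8431) x2=(-0.4774, -1.0929, 1.1754)
step 3: x0=(-0.2823, 0.8285, 1.6718) x1=(1.0377, 1.6939, 1.8395) x2=(-0.5009, -1.1188, 1.1882)
step 4: x0=(-0.2818, 0.8347, 1.6857) x1=(1.0229, 1.6980, 1.8358) x2=(-0.5243, -1.1444, 1.2011)
step 5: x0=(-0.2806, 0.8411, 1.6997) x1=(1.0077, 1.7017, 1.8321) x2=(-0.5476, -1.1696, 1.2141)
step 6: x0=(-0.2788, 0.8476, 1.7136) x1=(0.9922, 1.7051, 1.8284) x2=(-0.5707, -1.1944, 1.2272)
step 7: x0=(-0.2763, 0.8543, 1.7274) x1=(0.9764, 1.7082, 1.8245) x2=(-0.5938, -1.2189, 1.2403)
step 8: x0=(-0.2731, 0.8611, 1.7413) x1=(0.9601, 1.7109, 1.8207) x2=(-0.6168, -1.2430, 1.2535)
step 9: x0=(-0.2691, 0.8681, 1.7552) x1=(0.9435, 1.7134, 1.8168) x2=(-0.6396, -1.2669, 1.2668)
step 10: x0=(-0.2645, 0.8754, 1.7690) x1=(0.9266, 1.7154, 1.8128) x2=(-0.6623, -1.2904, 1.2802)
step 11: x0=(-0.2591, 0.8829, 1.7828) x1=(0.9092, 1.7172, 1.8089) x2=(-0.6850, -1.3136, 1.2936)
step 12: x0=(-0.2530, 0.8907, 1.7965) x1=(0.8914, 1.7186, 1.8049) x2=(-0.7075, -1.3365, 1.3071)
step 13: x0=(-0.2461, 0.8989, 1.8102) x1=(0.8733, 1.7196, 1.8008) x2=(-0.7299, -1.3591, 1.3206)
step 14: x0=(-0.2383, 0.9074, 1.8238) x1=(0.8547, 1.7203, 1.7968) x2=(-0.7522, -1.3814, 1.3342)
step 15: x0=(-0.2297, 0.9163, 1.8373) x1=(0.8358, 1.7206, 1.7928) x2=(-0.7743, -1.4034, 1.3478)
step 16: x0=(-0.2203, 0.9257, 1.8507) x1=(0.8163, 1.7205, 1.7887) x2=(-0.7964, -1.4252, 1.3615)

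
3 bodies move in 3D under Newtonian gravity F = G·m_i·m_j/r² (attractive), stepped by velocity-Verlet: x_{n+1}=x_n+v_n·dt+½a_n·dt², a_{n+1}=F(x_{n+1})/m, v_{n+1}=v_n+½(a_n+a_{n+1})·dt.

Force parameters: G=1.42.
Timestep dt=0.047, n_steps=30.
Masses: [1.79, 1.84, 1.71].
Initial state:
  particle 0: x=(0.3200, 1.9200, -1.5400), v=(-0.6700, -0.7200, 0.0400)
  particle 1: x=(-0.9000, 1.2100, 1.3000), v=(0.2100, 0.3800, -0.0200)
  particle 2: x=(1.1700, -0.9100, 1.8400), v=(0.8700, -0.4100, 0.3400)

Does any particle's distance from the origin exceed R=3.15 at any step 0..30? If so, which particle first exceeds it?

step 0: x0=(0.3200, 1.9200, -1.5400) x1=(-0.9000, 1.2100, 1.3000) x2=(1.1700, -0.9100, 1.8400)
step 1: x0=(0.2884, 1.8860, -1.5378) x1=(-0.8898, 1.2277, 1.2989) x2=(1.2106, -0.9290, 1.8558)
step 2: x0=(0.2567, 1.8517, -1.5348) x1=(-0.8790, 1.2451, 1.2973) x2=(1.2508, -0.9473, 1.8713)
step 3: x0=(0.2248, 1.8172, -1.5311) x1=(-0.8677, 1.2623, 1.2953) x2=(1.2905, -0.9651, 1.8865)
step 4: x0=(0.1927, 1.7824, -1.5266) x1=(-0.8557, 1.2792, 1.2929) x2=(1.3297, -0.9823, 1.9014)
step 5: x0=(0.1605, 1.7473, -1.5214) x1=(-0.8432, 1.2958, 1.2901) x2=(1.3685, -0.9989, 1.9159)
step 6: x0=(0.1282, 1.7119, -1.5154) x1=(-0.8301, 1.3121, 1.2867) x2=(1.4069, -1.0150, 1.9302)
step 7: x0=(0.0957, 1.6764, -1.5086) x1=(-0.8165, 1.3282, 1.2829) x2=(1.4448, -1.0305, 1.9441)
step 8: x0=(0.0631, 1.6406, -1.5010) x1=(-0.8024, 1.3440, 1.2785) x2=(1.4822, -1.0455, 1.9577)
step 9: x0=(0.0304, 1.6045, -1.4925) x1=(-0.7877, 1.3596, 1.2736) x2=(1.5193, -1.0600, 1.9711)
step 10: x0=(-0.0025, 1.5683, -1.4832) x1=(-0.7726, 1.3748, 1.2682) x2=(1.5559, -1.0740, 1.9841)
step 11: x0=(-0.0354, 1.5319, -1.4730) x1=(-0.7569, 1.3898, 1.2622) x2=(1.5921, -1.0875, 1.9969)
step 12: x0=(-0.0685, 1.4953, -1.4620) x1=(-0.7408, 1.4046, 1.2556) x2=(1.6279, -1.1005, 2.0093)
step 13: x0=(-0.1016, 1.4586, -1.4500) x1=(-0.7243, 1.4190, 1.2485) x2=(1.6633, -1.1131, 2.0215)
step 14: x0=(-0.1348, 1.4217, -1.4372) x1=(-0.7072, 1.4332, 1.2407) x2=(1.6983, -1.1252, 2.0333)
step 15: x0=(-0.1681, 1.3847, -1.4234) x1=(-0.6898, 1.4470, 1.2322) x2=(1.7329, -1.1368, 2.0449)
step 16: x0=(-0.2014, 1.3475, -1.4086) x1=(-0.6719, 1.4606, 1.2231) x2=(1.7672, -1.1480, 2.0562)
step 17: x0=(-0.2348, 1.3103, -1.3929) x1=(-0.6537, 1.4738, 1.2133) x2=(1.8010, -1.1587, 2.0672)
step 18: x0=(-0.2682, 1.2730, -1.3762) x1=(-0.6350, 1.4867, 1.2029) x2=(1.8344, -1.1690, 2.0779)
step 19: x0=(-0.3016, 1.2356, -1.3585) x1=(-0.6160, 1.4993, 1.1917) x2=(1.8674, -1.1789, 2.0883)
step 20: x0=(-0.3350, 1.1982, -1.3397) x1=(-0.5966, 1.5115, 1.1797) x2=(1.9001, -1.1883, 2.0985)
step 21: x0=(-0.3684, 1.1608, -1.3199) x1=(-0.5769, 1.5233, 1.1670) x2=(1.9324, -1.1974, 2.1084)
step 22: x0=(-0.4017, 1.1234, -1.2991) x1=(-0.5568, 1.5348, 1.1535) x2=(1.9642, -1.2060, 2.1180)
step 23: x0=(-0.4350, 1.0860, -1.2771) x1=(-0.5365, 1.5458, 1.1393) x2=(1.9958, -1.2143, 2.1273)
step 24: x0=(-0.4682, 1.0488, -1.2541) x1=(-0.5159, 1.5564, 1.1242) x2=(2.0269, -1.2221, 2.1364)
step 25: x0=(-0.5013, 1.0116, -1.2299) x1=(-0.4951, 1.5666, 1.1082) x2=(2.0577, -1.2296, 2.1452)
step 26: x0=(-0.5342, 0.9745, -1.2046) x1=(-0.4740, 1.5763, 1.0914) x2=(2.0880, -1.2367, 2.1537)
step 27: x0=(-0.5671, 0.9375, -1.1781) x1=(-0.4527, 1.5855, 1.0738) x2=(2.1181, -1.2434, 2.1619)
step 28: x0=(-0.5997, 0.9008, -1.1505) x1=(-0.4313, 1.5941, 1.0552) x2=(2.1477, -1.2498, 2.1699)
step 29: x0=(-0.6321, 0.8643, -1.1217) x1=(-0.4097, 1.6022, 1.0358) x2=(2.1770, -1.2557, 2.1776)
step 30: x0=(-0.6643, 0.8280, -1.0917) x1=(-0.3880, 1.6098, 1.0154) x2=(2.2059, -1.2613, 2.1850)

yes, particle 2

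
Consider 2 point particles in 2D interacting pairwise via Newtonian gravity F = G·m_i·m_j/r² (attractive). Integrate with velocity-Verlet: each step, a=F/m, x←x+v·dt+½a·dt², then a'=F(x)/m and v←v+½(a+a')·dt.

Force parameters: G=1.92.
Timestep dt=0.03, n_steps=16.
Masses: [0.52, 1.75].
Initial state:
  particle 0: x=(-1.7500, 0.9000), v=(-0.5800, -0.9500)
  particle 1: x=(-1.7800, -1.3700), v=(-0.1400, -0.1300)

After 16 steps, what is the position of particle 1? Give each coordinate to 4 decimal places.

(-1.8478, -1.4067)

step 0: x0=(-1.7500, 0.9000) x1=(-1.7800, -1.3700)
step 1: x0=(-1.7674, 0.8712) x1=(-1.7842, -1.3738)
step 2: x0=(-1.7848, 0.8418) x1=(-1.7884, -1.3774)
step 3: x0=(-1.8022, 0.8118) x1=(-1.7926, -1.3809)
step 4: x0=(-1.8196, 0.7812) x1=(-1.7968, -1.3842)
step 5: x0=(-1.8370, 0.7499) x1=(-1.8010, -1.3872)
step 6: x0=(-1.8544, 0.7179) x1=(-1.8052, -1.3901)
step 7: x0=(-1.8718, 0.6853) x1=(-1.8094, -1.3928)
step 8: x0=(-1.8891, 0.6520) x1=(-1.8136, -1.3953)
step 9: x0=(-1.9065, 0.6180) x1=(-1.8178, -1.3975)
step 10: x0=(-1.9238, 0.5832) x1=(-1.8221, -1.3995)
step 11: x0=(-1.9410, 0.5476) x1=(-1.8263, -1.4013)
step 12: x0=(-1.9582, 0.5113) x1=(-1.8306, -1.4029)
step 13: x0=(-1.9754, 0.4741) x1=(-1.8348, -1.4042)
step 14: x0=(-1.9925, 0.4361) x1=(-1.8391, -1.4053)
step 15: x0=(-2.0095, 0.3972) x1=(-1.8435, -1.4061)
step 16: x0=(-2.0264, 0.3574) x1=(-1.8478, -1.4067)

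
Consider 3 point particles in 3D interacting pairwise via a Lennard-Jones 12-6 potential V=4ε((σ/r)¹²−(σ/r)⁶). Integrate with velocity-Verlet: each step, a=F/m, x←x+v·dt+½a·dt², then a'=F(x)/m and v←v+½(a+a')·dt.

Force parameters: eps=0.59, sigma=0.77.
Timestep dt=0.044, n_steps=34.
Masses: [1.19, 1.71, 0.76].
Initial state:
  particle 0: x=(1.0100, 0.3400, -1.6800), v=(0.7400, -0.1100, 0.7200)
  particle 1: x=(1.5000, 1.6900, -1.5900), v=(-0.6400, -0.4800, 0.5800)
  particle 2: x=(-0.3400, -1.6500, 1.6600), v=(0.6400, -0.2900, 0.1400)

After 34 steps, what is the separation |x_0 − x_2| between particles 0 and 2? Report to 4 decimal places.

4.0314

step 0: x0=(1.0100, 0.3400, -1.6800) x1=(1.5000, 1.6900, -1.5900) x2=(-0.3400, -1.6500, 1.6600)
step 1: x0=(1.0426, 0.3353, -1.6483) x1=(1.4718, 1.6688, -1.5645) x2=(-0.3118, -1.6628, 1.6662)
step 2: x0=(1.0754, 0.3311, -1.6166) x1=(1.4435, 1.6472, -1.5390) x2=(-0.2837, -1.6755, 1.6723)
step 3: x0=(1.1083, 0.3273, -1.5848) x1=(1.4151, 1.6254, -1.5135) x2=(-0.2555, -1.6883, 1.6785)
step 4: x0=(1.1413, 0.3240, -1.5531) x1=(1.3866, 1.6031, -1.4881) x2=(-0.2274, -1.7010, 1.6846)
step 5: x0=(1.1744, 0.3215, -1.5213) x1=(1.3581, 1.5804, -1.4626) x2=(-0.1992, -1.7138, 1.6908)
step 6: x0=(1.2077, 0.3197, -1.4894) x1=(1.3294, 1.5572, -1.4372) x2=(-0.1710, -1.7266, 1.6970)
step 7: x0=(1.2410, 0.3189, -1.4575) x1=(1.3007, 1.5333, -1.4119) x2=(-0.1429, -1.7393, 1.7031)
step 8: x0=(1.2744, 0.3191, -1.4256) x1=(1.2720, 1.5086, -1.3865) x2=(-0.1147, -1.7521, 1.7093)
step 9: x0=(1.3078, 0.3205, -1.3936) x1=(1.2432, 1.4831, -1.3612) x2=(-0.0866, -1.7648, 1.7154)
step 10: x0=(1.3412, 0.3233, -1.3616) x1=(1.2145, 1.4567, -1.3359) x2=(-0.0584, -1.7776, 1.7216)
step 11: x0=(1.3743, 0.3277, -1.3296) x1=(1.1859, 1.4292, -1.3106) x2=(-0.0302, -1.7903, 1.7277)
step 12: x0=(1.4072, 0.3337, -1.2975) x1=(1.1576, 1.4005, -1.2854) x2=(-0.0021, -1.8031, 1.7339)
step 13: x0=(1.4396, 0.3416, -1.2654) x1=(1.1295, 1.3705, -1.2601) x2=(0.0261, -1.8159, 1.7400)
step 14: x0=(1.4714, 0.3516, -1.2333) x1=(1.1019, 1.3391, -1.2349) x2=(0.0543, -1.8286, 1.7462)
step 15: x0=(1.5024, 0.3637, -1.2012) x1=(1.0748, 1.3062, -1.2097) x2=(0.0824, -1.8414, 1.7524)
step 16: x0=(1.5324, 0.3780, -1.1691) x1=(1.0484, 1.2717, -1.1844) x2=(0.1106, -1.8541, 1.7585)
step 17: x0=(1.5611, 0.3947, -1.1371) x1=(1.0229, 1.2356, -1.1592) x2=(0.1387, -1.8669, 1.7647)
step 18: x0=(1.5883, 0.4138, -1.1051) x1=(0.9985, 1.1978, -1.1338) x2=(0.1669, -1.8796, 1.7708)
step 19: x0=(1.6137, 0.4352, -1.0732) x1=(0.9753, 1.1584, -1.1085) x2=(0.1951, -1.8924, 1.7770)
step 20: x0=(1.6372, 0.4589, -1.0414) x1=(0.9535, 1.1175, -1.0830) x2=(0.2232, -1.9051, 1.7831)
step 21: x0=(1.6585, 0.4846, -1.0098) x1=(0.9331, 1.0751, -1.0575) x2=(0.2514, -1.9179, 1.7893)
step 22: x0=(1.6776, 0.5121, -0.9783) x1=(0.9144, 1.0314, -1.0318) x2=(0.2796, -1.9306, 1.7954)
step 23: x0=(1.6944, 0.5412, -0.9469) x1=(0.8972, 0.9867, -1.0061) x2=(0.3077, -1.9434, 1.8016)
step 24: x0=(1.7089, 0.5716, -0.9158) x1=(0.8816, 0.9411, -0.9802) x2=(0.3359, -1.9561, 1.8077)
step 25: x0=(1.7212, 0.6029, -0.8848) x1=(0.8675, 0.8948, -0.9542) x2=(0.3641, -1.9689, 1.8139)
step 26: x0=(1.7313, 0.6350, -0.8539) x1=(0.8550, 0.8479, -0.9281) x2=(0.3922, -1.9816, 1.8200)
step 27: x0=(1.7392, 0.6677, -0.8233) x1=(0.8440, 0.8007, -0.9018) x2=(0.4204, -1.9944, 1.8262)
step 28: x0=(1.7447, 0.7007, -0.7929) x1=(0.8347, 0.7533, -0.8754) x2=(0.4486, -2.0071, 1.8323)
step 29: x0=(1.7476, 0.7338, -0.7627) x1=(0.8271, 0.7057, -0.8489) x2=(0.4767, -2.0199, 1.8384)
step 30: x0=(1.7477, 0.7669, -0.7327) x1=(0.8215, 0.6582, -0.8221) x2=(0.5049, -2.0326, 1.8446)
step 31: x0=(1.7450, 0.7996, -0.7031) x1=(0.8179, 0.6109, -0.7952) x2=(0.5331, -2.0454, 1.8507)
step 32: x0=(1.7393, 0.8317, -0.6737) x1=(0.8164, 0.5641, -0.7681) x2=(0.5612, -2.0581, 1.8569)
step 33: x0=(1.7308, 0.8630, -0.6446) x1=(0.8168, 0.5178, -0.7407) x2=(0.5894, -2.0709, 1.8630)
step 34: x0=(1.7196, 0.8933, -0.6158) x1=(0.8191, 0.4722, -0.7132) x2=(0.6176, -2.0836, 1.8692)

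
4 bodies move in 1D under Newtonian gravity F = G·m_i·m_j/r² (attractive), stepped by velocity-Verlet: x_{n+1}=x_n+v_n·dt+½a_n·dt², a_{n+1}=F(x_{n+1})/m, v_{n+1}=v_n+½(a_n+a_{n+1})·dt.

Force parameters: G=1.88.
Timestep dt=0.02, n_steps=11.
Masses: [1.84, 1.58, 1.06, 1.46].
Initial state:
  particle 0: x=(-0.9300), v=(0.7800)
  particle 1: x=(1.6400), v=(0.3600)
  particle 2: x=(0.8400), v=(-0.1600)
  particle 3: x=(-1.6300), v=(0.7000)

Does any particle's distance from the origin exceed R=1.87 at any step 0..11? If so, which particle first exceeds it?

no

step 0: x0=(-0.9300) x1=(1.6400) x2=(0.8400) x3=(-1.6300)
step 1: x0=(-0.9153) x1=(1.6464) x2=(0.8374) x3=(-1.6145)
step 2: x0=(-0.9024) x1=(1.6513) x2=(0.8360) x3=(-1.5959)
step 3: x0=(-0.8914) x1=(1.6547) x2=(0.8358) x3=(-1.5741)
step 4: x0=(-0.8822) x1=(1.6566) x2=(0.8366) x3=(-1.5492)
step 5: x0=(-0.8751) x1=(1.6569) x2=(0.8386) x3=(-1.5209)
step 6: x0=(-0.8701) x1=(1.6558) x2=(0.8417) x3=(-1.4890)
step 7: x0=(-0.8676) x1=(1.6531) x2=(0.8459) x3=(-1.4532)
step 8: x0=(-0.8678) x1=(1.6488) x2=(0.8512) x3=(-1.4131)
step 9: x0=(-0.8712) x1=(1.6430) x2=(0.8577) x3=(-1.3681)
step 10: x0=(-0.8786) x1=(1.6355) x2=(0.8655) x3=(-1.3172)
step 11: x0=(-0.8913) x1=(1.6264) x2=(0.8746) x3=(-1.2587)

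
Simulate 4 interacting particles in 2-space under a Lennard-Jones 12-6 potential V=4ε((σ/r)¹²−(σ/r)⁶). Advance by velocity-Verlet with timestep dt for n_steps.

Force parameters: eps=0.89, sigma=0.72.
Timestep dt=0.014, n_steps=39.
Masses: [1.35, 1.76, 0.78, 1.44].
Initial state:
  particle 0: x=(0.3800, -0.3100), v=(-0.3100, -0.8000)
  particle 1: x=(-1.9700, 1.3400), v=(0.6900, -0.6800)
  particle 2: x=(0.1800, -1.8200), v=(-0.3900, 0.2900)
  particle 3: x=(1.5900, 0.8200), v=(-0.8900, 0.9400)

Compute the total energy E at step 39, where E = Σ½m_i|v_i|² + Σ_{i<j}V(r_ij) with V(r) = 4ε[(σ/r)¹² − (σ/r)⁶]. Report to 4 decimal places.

2.5413

step 0: x0=(0.3800, -0.3100) x1=(-1.9700, 1.3400) x2=(0.1800, -1.8200) x3=(1.5900, 0.8200)
step 1: x0=(0.3757, -0.3212) x1=(-1.9603, 1.3305) x2=(0.1745, -1.8159) x3=(1.5775, 0.8332)
step 2: x0=(0.3713, -0.3324) x1=(-1.9507, 1.3210) x2=(0.1691, -1.8118) x3=(1.5651, 0.8463)
step 3: x0=(0.3670, -0.3437) x1=(-1.9410, 1.3114) x2=(0.1636, -1.8076) x3=(1.5526, 0.8594)
step 4: x0=(0.3627, -0.3549) x1=(-1.9314, 1.3019) x2=(0.1582, -1.8034) x3=(1.5401, 0.8726)
step 5: x0=(0.3584, -0.3662) x1=(-1.9217, 1.2924) x2=(0.1528, -1.7992) x3=(1.5276, 0.8857)
step 6: x0=(0.3540, -0.3775) x1=(-1.9120, 1.2829) x2=(0.1473, -1.7948) x3=(1.5151, 0.8988)
step 7: x0=(0.3497, -0.3888) x1=(-1.9024, 1.2734) x2=(0.1419, -1.7905) x3=(1.5026, 0.9119)
step 8: x0=(0.3454, -0.4002) x1=(-1.8927, 1.2638) x2=(0.1365, -1.7860) x3=(1.4901, 0.9250)
step 9: x0=(0.3411, -0.4116) x1=(-1.8830, 1.2543) x2=(0.1311, -1.7815) x3=(1.4776, 0.9381)
step 10: x0=(0.3368, -0.4230) x1=(-1.8734, 1.2448) x2=(0.1257, -1.7770) x3=(1.4650, 0.9512)
step 11: x0=(0.3324, -0.4345) x1=(-1.8637, 1.2353) x2=(0.1204, -1.7723) x3=(1.4525, 0.9643)
step 12: x0=(0.3281, -0.4460) x1=(-1.8541, 1.2257) x2=(0.1150, -1.7676) x3=(1.4400, 0.9774)
step 13: x0=(0.3238, -0.4575) x1=(-1.8444, 1.2162) x2=(0.1097, -1.7627) x3=(1.4274, 0.9905)
step 14: x0=(0.3195, -0.4691) x1=(-1.8347, 1.2067) x2=(0.1043, -1.7578) x3=(1.4149, 1.0036)
step 15: x0=(0.3151, -0.4808) x1=(-1.8251, 1.1972) x2=(0.0990, -1.7528) x3=(1.4024, 1.0166)
step 16: x0=(0.3108, -0.4925) x1=(-1.8154, 1.1877) x2=(0.0937, -1.7476) x3=(1.3898, 1.0297)
step 17: x0=(0.3064, -0.5043) x1=(-1.8057, 1.1781) x2=(0.0885, -1.7423) x3=(1.3773, 1.0427)
step 18: x0=(0.3020, -0.5162) x1=(-1.7961, 1.1686) x2=(0.0832, -1.7369) x3=(1.3647, 1.0558)
step 19: x0=(0.2976, -0.5282) x1=(-1.7864, 1.1591) x2=(0.0780, -1.7313) x3=(1.3522, 1.0688)
step 20: x0=(0.2932, -0.5402) x1=(-1.7767, 1.1496) x2=(0.0728, -1.7256) x3=(1.3396, 1.0819)
step 21: x0=(0.2888, -0.5523) x1=(-1.7671, 1.1400) x2=(0.0677, -1.7197) x3=(1.3270, 1.0949)
step 22: x0=(0.2844, -0.5646) x1=(-1.7574, 1.1305) x2=(0.0626, -1.7136) x3=(1.3145, 1.1080)
step 23: x0=(0.2799, -0.5770) x1=(-1.7477, 1.1210) x2=(0.0575, -1.7072) x3=(1.3019, 1.1210)
step 24: x0=(0.2754, -0.5895) x1=(-1.7381, 1.1115) x2=(0.0525, -1.7006) x3=(1.2893, 1.1341)
step 25: x0=(0.2709, -0.6021) x1=(-1.7284, 1.1019) x2=(0.0475, -1.6938) x3=(1.2768, 1.1471)
step 26: x0=(0.2664, -0.6150) x1=(-1.7187, 1.0924) x2=(0.0426, -1.6867) x3=(1.2642, 1.1601)
step 27: x0=(0.2618, -0.6280) x1=(-1.7091, 1.0829) x2=(0.0377, -1.6792) x3=(1.2516, 1.1731)
step 28: x0=(0.2572, -0.6412) x1=(-1.6994, 1.0734) x2=(0.0330, -1.6714) x3=(1.2391, 1.1862)
step 29: x0=(0.2525, -0.6547) x1=(-1.6897, 1.0638) x2=(0.0283, -1.6632) x3=(1.2265, 1.1992)
step 30: x0=(0.2477, -0.6684) x1=(-1.6801, 1.0543) x2=(0.0237, -1.6545) x3=(1.2139, 1.2122)
step 31: x0=(0.2429, -0.6824) x1=(-1.6704, 1.0448) x2=(0.0192, -1.6453) x3=(1.2013, 1.2252)
step 32: x0=(0.2381, -0.6967) x1=(-1.6607, 1.0353) x2=(0.0149, -1.6356) x3=(1.1887, 1.2382)
step 33: x0=(0.2331, -0.7113) x1=(-1.6510, 1.0257) x2=(0.0107, -1.6253) x3=(1.1762, 1.2512)
step 34: x0=(0.2280, -0.7264) x1=(-1.6414, 1.0162) x2=(0.0067, -1.6143) x3=(1.1636, 1.2643)
step 35: x0=(0.2229, -0.7418) x1=(-1.6317, 1.0067) x2=(0.0028, -1.6025) x3=(1.1510, 1.2773)
step 36: x0=(0.2176, -0.7577) x1=(-1.6220, 0.9971) x2=(-0.0009, -1.5901) x3=(1.1384, 1.2903)
step 37: x0=(0.2123, -0.7739) x1=(-1.6123, 0.9876) x2=(-0.0044, -1.5770) x3=(1.1258, 1.3033)
step 38: x0=(0.2068, -0.7904) x1=(-1.6027, 0.9781) x2=(-0.0077, -1.5635) x3=(1.1132, 1.3163)
step 39: x0=(0.2014, -0.8068) x1=(-1.5930, 0.9685) x2=(-0.0112, -1.5502) x3=(1.1007, 1.3293)
step 0 velocities: v0=(-0.3100, -0.8000) v1=(0.6900, -0.6800) v2=(-0.3900, 0.2900) v3=(-0.8900, 0.9400)
step 0: KE=2.6214, PE=-0.0652, E=2.5562
step 39 velocities: v0=(-0.3779, -1.1433) v1=(0.6912, -0.6808) v2=(-0.2585, 0.9065) v3=(-0.8990, 0.9288)
step 39: KE=3.3566, PE=-0.8154, E=2.5413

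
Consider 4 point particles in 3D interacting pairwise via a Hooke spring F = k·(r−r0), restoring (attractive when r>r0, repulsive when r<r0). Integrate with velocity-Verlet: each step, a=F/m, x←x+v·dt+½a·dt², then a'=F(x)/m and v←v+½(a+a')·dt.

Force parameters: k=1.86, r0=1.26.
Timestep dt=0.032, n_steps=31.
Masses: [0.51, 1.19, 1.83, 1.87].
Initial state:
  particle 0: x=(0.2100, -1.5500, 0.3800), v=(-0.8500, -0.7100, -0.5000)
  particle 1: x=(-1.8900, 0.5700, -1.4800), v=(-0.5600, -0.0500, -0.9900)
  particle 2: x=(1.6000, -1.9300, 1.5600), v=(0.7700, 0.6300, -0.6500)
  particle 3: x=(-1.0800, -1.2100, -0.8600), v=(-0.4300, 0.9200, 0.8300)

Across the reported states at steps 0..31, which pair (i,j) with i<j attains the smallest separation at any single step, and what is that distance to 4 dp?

pair (0,1), distance 0.3336

step 0: x0=(0.2100, -1.5500, 0.3800) x1=(-1.8900, 0.5700, -1.4800) x2=(1.6000, -1.9300, 1.5600) x3=(-1.0800, -1.2100, -0.8600)
step 1: x0=(0.1804, -1.5702, 0.3618) x1=(-1.9045, 0.5652, -1.5087) x2=(1.6221, -1.9085, 1.5370) x3=(-1.0928, -1.1805, -0.8326)
step 2: x0=(0.1462, -1.5853, 0.3392) x1=(-1.9120, 0.5542, -1.5313) x2=(1.6391, -1.8845, 1.5095) x3=(-1.1038, -1.1509, -0.8034)
step 3: x0=(0.1076, -1.5952, 0.3125) x1=(-1.9126, 0.5370, -1.5479) x2=(1.6508, -1.8579, 1.4776) x3=(-1.1128, -1.1213, -0.7727)
step 4: x0=(0.0651, -1.5999, 0.2818) x1=(-1.9063, 0.5137, -1.5584) x2=(1.6573, -1.8289, 1.4414) x3=(-1.1200, -1.0917, -0.7405)
step 5: x0=(0.0191, -1.5995, 0.2475) x1=(-1.8933, 0.4845, -1.5630) x2=(1.6584, -1.7974, 1.4009) x3=(-1.1254, -1.0621, -0.7069)
step 6: x0=(-0.0300, -1.5941, 0.2098) x1=(-1.8736, 0.4496, -1.5617) x2=(1.6543, -1.7635, 1.3562) x3=(-1.1289, -1.0326, -0.6720)
step 7: x0=(-0.0815, -1.5838, 0.1691) x1=(-1.8475, 0.4092, -1.5547) x2=(1.6449, -1.7273, 1.3073) x3=(-1.1307, -1.0031, -0.6360)
step 8: x0=(-0.1351, -1.5691, 0.1259) x1=(-1.8151, 0.3636, -1.5421) x2=(1.6302, -1.6890, 1.2545) x3=(-1.1308, -0.9737, -0.5988)
step 9: x0=(-0.1899, -1.5501, 0.0804) x1=(-1.7768, 0.3132, -1.5242) x2=(1.6103, -1.6485, 1.1979) x3=(-1.1293, -0.9445, -0.5607)
step 10: x0=(-0.2455, -1.5272, 0.0332) x1=(-1.7327, 0.2582, -1.5012) x2=(1.5853, -1.6060, 1.1376) x3=(-1.1261, -0.9153, -0.5217)
step 11: x0=(-0.3012, -1.5009, -0.0154) x1=(-1.6833, 0.1991, -1.4734) x2=(1.5552, -1.5617, 1.0737) x3=(-1.1215, -0.8863, -0.4820)
step 12: x0=(-0.3563, -1.4716, -0.0649) x1=(-1.6287, 0.1362, -1.4412) x2=(1.5203, -1.5156, 1.0065) x3=(-1.1154, -0.8574, -0.4415)
step 13: x0=(-0.4103, -1.4400, -0.1150) x1=(-1.5695, 0.0698, -1.4048) x2=(1.4805, -1.4678, 0.9361) x3=(-1.1080, -0.8286, -0.4004)
step 14: x0=(-0.4625, -1.4065, -0.1653) x1=(-1.5060, 0.0006, -1.3648) x2=(1.4363, -1.4186, 0.8628) x3=(-1.0993, -0.7999, -0.3588)
step 15: x0=(-0.5123, -1.3718, -0.2155) x1=(-1.4385, -0.0713, -1.3214) x2=(1.3876, -1.3679, 0.7867) x3=(-1.0894, -0.7713, -0.3166)
step 16: x0=(-0.5594, -1.3365, -0.2654) x1=(-1.3675, -0.1452, -1.2751) x2=(1.3347, -1.3160, 0.7081) x3=(-1.0785, -0.7426, -0.2738)
step 17: x0=(-0.6033, -1.3013, -0.3149) x1=(-1.2934, -0.2209, -1.2264) x2=(1.2779, -1.2631, 0.6273) x3=(-1.0666, -0.7140, -0.2305)
step 18: x0=(-0.6437, -1.2667, -0.3639) x1=(-1.2165, -0.2979, -1.1758) x2=(1.2174, -1.2092, 0.5443) x3=(-1.0538, -0.6852, -0.1865)
step 19: x0=(-0.6805, -1.2332, -0.4123) x1=(-1.1373, -0.3757, -1.1236) x2=(1.1535, -1.1544, 0.4596) x3=(-1.0401, -0.6564, -0.1419)
step 20: x0=(-0.7136, -1.2013, -0.4601) x1=(-1.0560, -0.4541, -1.0705) x2=(1.0864, -1.0990, 0.3733) x3=(-1.0256, -0.6275, -0.0966)
step 21: x0=(-0.7432, -1.1714, -0.5072) x1=(-0.9731, -0.5327, -1.0168) x2=(1.0166, -1.0431, 0.2857) x3=(-1.0104, -0.5984, -0.0505)
step 22: x0=(-0.7694, -1.1438, -0.5533) x1=(-0.8889, -0.6112, -0.9629) x2=(0.9443, -0.9868, 0.1971) x3=(-0.9946, -0.5691, -0.0037)
step 23: x0=(-0.7928, -1.1188, -0.5983) x1=(-0.8034, -0.6892, -0.9093) x2=(0.8698, -0.9302, 0.1075) x3=(-0.9782, -0.5397, 0.0437)
step 24: x0=(-0.8138, -1.0967, -0.6419) x1=(-0.7170, -0.7665, -0.8562) x2=(0.7935, -0.8735, 0.0174) x3=(-0.9613, -0.5102, 0.0917)
step 25: x0=(-0.8338, -1.0777, -0.6841) x1=(-0.6294, -0.8428, -0.8037) x2=(0.7158, -0.8167, -0.0732) x3=(-0.9439, -0.4804, 0.1402)
step 26: x0=(-0.8544, -1.0614, -0.7251) x1=(-0.5405, -0.9181, -0.7520) x2=(0.6370, -0.7598, -0.1641) x3=(-0.9263, -0.4506, 0.1890)
step 27: x0=(-0.8767, -1.0466, -0.7659) x1=(-0.4501, -0.9930, -0.7004) x2=(0.5574, -0.7030, -0.2550) x3=(-0.9083, -0.4207, 0.2380)
step 28: x0=(-0.9011, -1.0320, -0.8070) x1=(-0.3585, -1.0678, -0.6489) x2=(0.4773, -0.6461, -0.3458) x3=(-0.8900, -0.3907, 0.2869)
step 29: x0=(-0.9271, -1.0171, -0.8485) x1=(-0.2662, -1.1428, -0.5971) x2=(0.3970, -0.5892, -0.4365) x3=(-0.8715, -0.3608, 0.3358)
step 30: x0=(-0.9542, -1.0014, -0.8903) x1=(-0.1737, -1.2183, -0.5450) x2=(0.3166, -0.5320, -0.5271) x3=(-0.8528, -0.3311, 0.3844)
step 31: x0=(-0.9822, -0.9849, -0.9318) x1=(-0.0811, -1.2943, -0.4926) x2=(0.2361, -0.4744, -0.6176) x3=(-0.8337, -0.3016, 0.4325)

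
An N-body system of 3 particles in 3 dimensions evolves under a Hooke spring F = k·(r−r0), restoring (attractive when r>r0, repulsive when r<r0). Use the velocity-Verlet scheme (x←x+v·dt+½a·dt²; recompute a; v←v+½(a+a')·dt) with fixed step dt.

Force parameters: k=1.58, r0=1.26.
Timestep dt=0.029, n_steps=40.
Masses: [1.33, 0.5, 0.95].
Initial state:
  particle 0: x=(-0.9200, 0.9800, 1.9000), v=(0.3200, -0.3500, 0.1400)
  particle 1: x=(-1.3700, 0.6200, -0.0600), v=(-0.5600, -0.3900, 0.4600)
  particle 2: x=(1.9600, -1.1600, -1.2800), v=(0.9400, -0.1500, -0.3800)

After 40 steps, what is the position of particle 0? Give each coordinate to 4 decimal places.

step 0: x0=(-0.9200, 0.9800, 1.9000) x1=(-1.3700, 0.6200, -0.0600) x2=(1.9600, -1.1600, -1.2800)
step 1: x0=(-0.9097, 0.9690, 1.9025) x1=(-1.3830, 0.6073, -0.0468) x2=(1.9842, -1.1624, -1.2888)
step 2: x0=(-0.8975, 0.9563, 1.9019) x1=(-1.3894, 0.5917, -0.0338) x2=(2.0022, -1.1609, -1.2931)
step 3: x0=(-0.8834, 0.9419, 1.8983) x1=(-1.3891, 0.5732, -0.0212) x2=(2.0139, -1.1555, -1.2929)
step 4: x0=(-0.8673, 0.9258, 1.8915) x1=(-1.3820, 0.5520, -0.0090) x2=(2.0193, -1.1463, -1.2882)
step 5: x0=(-0.8492, 0.9080, 1.8817) x1=(-1.3683, 0.5281, 0.0027) x2=(2.0186, -1.1334, -1.2790)
step 6: x0=(-0.8293, 0.8886, 1.8689) x1=(-1.3479, 0.5015, 0.0140) x2=(2.0116, -1.1168, -1.2653)
step 7: x0=(-0.8075, 0.8676, 1.8532) x1=(-1.3210, 0.4723, 0.0247) x2=(1.9986, -1.0965, -1.2472)
step 8: x0=(-0.7838, 0.8450, 1.8346) x1=(-1.2876, 0.4408, 0.0348) x2=(1.9795, -1.0728, -1.2248)
step 9: x0=(-0.7583, 0.8210, 1.8131) x1=(-1.2479, 0.4068, 0.0443) x2=(1.9546, -1.0458, -1.1981)
step 10: x0=(-0.7310, 0.7954, 1.7889) x1=(-1.2022, 0.3707, 0.0531) x2=(1.9241, -1.0155, -1.1672)
step 11: x0=(-0.7019, 0.7684, 1.7621) x1=(-1.1506, 0.3325, 0.0614) x2=(1.8880, -0.9821, -1.1322)
step 12: x0=(-0.6712, 0.7401, 1.7327) x1=(-1.0935, 0.2925, 0.0689) x2=(1.8466, -0.9459, -1.0933)
step 13: x0=(-0.6388, 0.7104, 1.7008) x1=(-1.0312, 0.2507, 0.0758) x2=(1.8002, -0.9069, -1.0507)
step 14: x0=(-0.6049, 0.6795, 1.6666) x1=(-0.9639, 0.2074, 0.0821) x2=(1.7490, -0.8654, -1.0044)
step 15: x0=(-0.5695, 0.6475, 1.6302) x1=(-0.8922, 0.1627, 0.0877) x2=(1.6934, -0.8215, -0.9548)
step 16: x0=(-0.5327, 0.6144, 1.5918) x1=(-0.8162, 0.1168, 0.0926) x2=(1.6336, -0.7754, -0.9018)
step 17: x0=(-0.4945, 0.5802, 1.5514) x1=(-0.7366, 0.0699, 0.0970) x2=(1.5699, -0.7275, -0.8459)
step 18: x0=(-0.4551, 0.5451, 1.5092) x1=(-0.6536, 0.0221, 0.1008) x2=(1.5027, -0.6777, -0.7871)
step 19: x0=(-0.4145, 0.5092, 1.4653) x1=(-0.5678, -0.0263, 0.1042) x2=(1.4324, -0.6265, -0.7258)
step 20: x0=(-0.3728, 0.4726, 1.4200) x1=(-0.4796, -0.0752, 0.1070) x2=(1.3594, -0.5740, -0.6622)
step 21: x0=(-0.3301, 0.4353, 1.3733) x1=(-0.3895, -0.1245, 0.1095) x2=(1.2839, -0.5203, -0.5965)
step 22: x0=(-0.2867, 0.3974, 1.3255) x1=(-0.2979, -0.1740, 0.1117) x2=(1.2065, -0.4658, -0.5290)
step 23: x0=(-0.2424, 0.3591, 1.2767) x1=(-0.2054, -0.2235, 0.1137) x2=(1.1276, -0.4105, -0.4600)
step 24: x0=(-0.1975, 0.3204, 1.2270) x1=(-0.1123, -0.2731, 0.1155) x2=(1.0475, -0.3548, -0.3897)
step 25: x0=(-0.1521, 0.2814, 1.1767) x1=(-0.0193, -0.3227, 0.1174) x2=(0.9667, -0.2986, -0.3185)
step 26: x0=(-0.1063, 0.2422, 1.1258) x1=(0.0733, -0.3723, 0.1193) x2=(0.8855, -0.2421, -0.2467)
step 27: x0=(-0.0603, 0.2029, 1.0746) x1=(0.1651, -0.4222, 0.1215) x2=(0.8045, -0.1854, -0.1745)
step 28: x0=(-0.0141, 0.1636, 1.0233) x1=(0.2558, -0.4726, 0.1241) x2=(0.7237, -0.1283, -0.1023)
step 29: x0=(0.0322, 0.1244, 0.9720) x1=(0.3452, -0.5242, 0.1270) x2=(0.6436, -0.0708, -0.0303)
step 30: x0=(0.0783, 0.0852, 0.9208) x1=(0.4338, -0.5775, 0.1301) x2=(0.5641, -0.0124, 0.0414)
step 31: x0=(0.1243, 0.0462, 0.8700) x1=(0.5222, -0.6328, 0.1331) x2=(0.4849, 0.0468, 0.1127)
step 32: x0=(0.1701, 0.0072, 0.8196) x1=(0.6108, -0.6899, 0.1359) x2=(0.4059, 0.1069, 0.1833)
step 33: x0=(0.2155, -0.0316, 0.7700) x1=(0.6999, -0.7484, 0.1382) x2=(0.3271, 0.1676, 0.2533)
step 34: x0=(0.2608, -0.0706, 0.7210) x1=(0.7895, -0.8080, 0.1402) x2=(0.2483, 0.2290, 0.3224)
step 35: x0=(0.3060, -0.1100, 0.6728) x1=(0.8794, -0.8680, 0.1420) x2=(0.1694, 0.2912, 0.3907)
step 36: x0=(0.3513, -0.1498, 0.6251) x1=(0.9694, -0.9281, 0.1435) x2=(0.0903, 0.3540, 0.4584)
step 37: x0=(0.3967, -0.1900, 0.5777) x1=(1.0592, -0.9878, 0.1450) x2=(0.0111, 0.4173, 0.5257)
step 38: x0=(0.4425, -0.2307, 0.5303) x1=(1.1483, -1.0466, 0.1467) x2=(-0.0681, 0.4806, 0.5928)
step 39: x0=(0.4883, -0.2715, 0.4829) x1=(1.2364, -1.1042, 0.1487) x2=(-0.1470, 0.5436, 0.6598)
step 40: x0=(0.5342, -0.3125, 0.4356) x1=(1.3231, -1.1600, 0.1513) x2=(-0.2252, 0.6058, 0.7264)

(0.5342, -0.3125, 0.4356)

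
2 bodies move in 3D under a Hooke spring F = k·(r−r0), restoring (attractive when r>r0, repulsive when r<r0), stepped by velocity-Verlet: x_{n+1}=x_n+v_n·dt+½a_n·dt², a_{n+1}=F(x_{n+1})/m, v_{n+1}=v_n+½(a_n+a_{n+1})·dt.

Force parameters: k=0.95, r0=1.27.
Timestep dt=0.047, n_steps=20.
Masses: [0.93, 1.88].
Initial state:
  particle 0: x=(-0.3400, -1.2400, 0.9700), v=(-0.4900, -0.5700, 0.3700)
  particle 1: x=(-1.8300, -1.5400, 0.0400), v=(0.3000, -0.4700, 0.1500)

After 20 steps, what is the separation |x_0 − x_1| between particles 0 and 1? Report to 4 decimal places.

step 0: x0=(-0.3400, -1.2400, 0.9700) x1=(-1.8300, -1.5400, 0.0400)
step 1: x0=(-0.3635, -1.2669, 0.9871) x1=(-1.8157, -1.5620, 0.0472)
step 2: x0=(-0.3879, -1.2940, 1.0036) x1=(-1.8009, -1.5840, 0.0547)
step 3: x0=(-0.4132, -1.3212, 1.0195) x1=(-1.7857, -1.6059, 0.0625)
step 4: x0=(-0.4392, -1.3486, 1.0349) x1=(-1.7701, -1.6276, 0.0705)
step 5: x0=(-0.4660, -1.3762, 1.0498) x1=(-1.7541, -1.6494, 0.0788)
step 6: x0=(-0.4934, -1.4039, 1.0642) x1=(-1.7379, -1.6710, 0.0873)
step 7: x0=(-0.5214, -1.4317, 1.0781) x1=(-1.7213, -1.6926, 0.0961)
step 8: x0=(-0.5499, -1.4596, 1.0916) x1=(-1.7045, -1.7141, 0.1051)
step 9: x0=(-0.5789, -1.4876, 1.1047) x1=(-1.6875, -1.7356, 0.1142)
step 10: x0=(-0.6082, -1.5158, 1.1175) x1=(-1.6702, -1.7570, 0.1236)
step 11: x0=(-0.6379, -1.5440, 1.1299) x1=(-1.6528, -1.7784, 0.1331)
step 12: x0=(-0.6679, -1.5722, 1.1421) x1=(-1.6353, -1.7998, 0.1427)
step 13: x0=(-0.6981, -1.6005, 1.1540) x1=(-1.6177, -1.8211, 0.1524)
step 14: x0=(-0.7284, -1.6289, 1.1658) x1=(-1.5999, -1.8424, 0.1623)
step 15: x0=(-0.7589, -1.6573, 1.1775) x1=(-1.5822, -1.8637, 0.1722)
step 16: x0=(-0.7894, -1.6857, 1.1890) x1=(-1.5644, -1.8850, 0.1821)
step 17: x0=(-0.8199, -1.7141, 1.2006) x1=(-1.5466, -1.9063, 0.1920)
step 18: x0=(-0.8505, -1.7424, 1.2122) x1=(-1.5287, -1.9276, 0.2020)
step 19: x0=(-0.8810, -1.7708, 1.2238) x1=(-1.5110, -1.9489, 0.2119)
step 20: x0=(-0.9114, -1.7992, 1.2356) x1=(-1.4932, -1.9702, 0.2217)

1.1814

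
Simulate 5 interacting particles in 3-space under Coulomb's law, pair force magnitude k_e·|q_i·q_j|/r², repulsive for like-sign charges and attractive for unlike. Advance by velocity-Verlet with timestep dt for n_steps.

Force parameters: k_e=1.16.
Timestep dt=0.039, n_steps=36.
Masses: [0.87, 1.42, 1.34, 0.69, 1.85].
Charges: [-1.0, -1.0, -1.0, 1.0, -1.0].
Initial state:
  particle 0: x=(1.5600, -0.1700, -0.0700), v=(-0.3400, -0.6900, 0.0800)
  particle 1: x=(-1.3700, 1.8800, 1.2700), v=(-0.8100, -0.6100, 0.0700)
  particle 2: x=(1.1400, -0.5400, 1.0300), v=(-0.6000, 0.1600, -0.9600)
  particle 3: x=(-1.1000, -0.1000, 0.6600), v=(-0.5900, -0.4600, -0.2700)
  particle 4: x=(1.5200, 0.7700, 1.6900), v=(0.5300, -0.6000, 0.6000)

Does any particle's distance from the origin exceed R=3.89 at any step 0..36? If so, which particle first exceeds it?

step 0: x0=(1.5600, -0.1700, -0.0700) x1=(-1.3700, 1.8800, 1.2700) x2=(1.1400, -0.5400, 1.0300) x3=(-1.1000, -0.1000, 0.6600) x4=(1.5200, 0.7700, 1.6900)
step 1: x0=(1.5469, -0.1969, -0.0677) x1=(-1.4017, 1.8562, 1.2727) x2=(1.1163, -0.5342, 0.9928) x3=(-1.1225, -0.1177, 0.6496) x4=(1.5407, 0.7468, 1.7136)
step 2: x0=(1.5342, -0.2236, -0.0671) x1=(-1.4336, 1.8322, 1.2753) x2=(1.0919, -0.5291, 0.9561) x3=(-1.1441, -0.1348, 0.6395) x4=(1.5615, 0.7240, 1.7375)
step 3: x0=(1.5218, -0.2503, -0.0682) x1=(-1.4657, 1.8081, 1.2779) x2=(1.0669, -0.5247, 0.9200) x3=(-1.1647, -0.1514, 0.6296) x4=(1.5825, 0.7015, 1.7619)
step 4: x0=(1.5100, -0.2768, -0.0711) x1=(-1.4981, 1.7840, 1.2804) x2=(1.0411, -0.5211, 0.8844) x3=(-1.1843, -0.1674, 0.6200) x4=(1.6035, 0.6795, 1.7866)
step 5: x0=(1.4988, -0.3032, -0.0760) x1=(-1.5306, 1.7596, 1.2828) x2=(1.0144, -0.5181, 0.8495) x3=(-1.2030, -0.1830, 0.6106) x4=(1.6247, 0.6577, 1.8117)
step 6: x0=(1.4881, -0.3296, -0.0827) x1=(-1.5633, 1.7352, 1.2852) x2=(0.9869, -0.5157, 0.8153) x3=(-1.2208, -0.1980, 0.6015) x4=(1.6461, 0.6362, 1.8372)
step 7: x0=(1.4782, -0.3558, -0.0915) x1=(-1.5963, 1.7107, 1.2875) x2=(0.9584, -0.5139, 0.7817) x3=(-1.2376, -0.2125, 0.5927) x4=(1.6676, 0.6150, 1.8630)
step 8: x0=(1.4691, -0.3820, -0.1022) x1=(-1.6294, 1.6860, 1.2897) x2=(0.9290, -0.5127, 0.7490) x3=(-1.2535, -0.2264, 0.5841) x4=(1.6892, 0.5941, 1.8892)
step 9: x0=(1.4608, -0.4082, -0.1149) x1=(-1.6627, 1.6612, 1.2919) x2=(0.8984, -0.5119, 0.7169) x3=(-1.2684, -0.2398, 0.5757) x4=(1.7110, 0.5733, 1.9158)
step 10: x0=(1.4534, -0.4344, -0.1296) x1=(-1.6961, 1.6363, 1.2940) x2=(0.8669, -0.5115, 0.6856) x3=(-1.2824, -0.2527, 0.5677) x4=(1.7329, 0.5528, 1.9426)
step 11: x0=(1.4470, -0.4607, -0.1462) x1=(-1.7298, 1.6112, 1.2960) x2=(0.8341, -0.5114, 0.6551) x3=(-1.2955, -0.2651, 0.5598) x4=(1.7549, 0.5325, 1.9699)
step 12: x0=(1.4416, -0.4870, -0.1647) x1=(-1.7635, 1.5861, 1.2979) x2=(0.8003, -0.5117, 0.6253) x3=(-1.3077, -0.2770, 0.5522) x4=(1.7771, 0.5124, 1.9974)
step 13: x0=(1.4373, -0.5135, -0.1850) x1=(-1.7975, 1.5607, 1.2998) x2=(0.7652, -0.5122, 0.5963) x3=(-1.3190, -0.2884, 0.5449) x4=(1.7995, 0.4924, 2.0252)
step 14: x0=(1.4340, -0.5402, -0.2071) x1=(-1.8316, 1.5353, 1.3016) x2=(0.7290, -0.5129, 0.5679) x3=(-1.3293, -0.2993, 0.5378) x4=(1.8220, 0.4726, 2.0533)
step 15: x0=(1.4318, -0.5671, -0.2308) x1=(-1.8659, 1.5097, 1.3033) x2=(0.6916, -0.5138, 0.5402) x3=(-1.3387, -0.3097, 0.5310) x4=(1.8446, 0.4529, 2.0817)
step 16: x0=(1.4305, -0.5943, -0.2560) x1=(-1.9003, 1.4839, 1.3049) x2=(0.6530, -0.5147, 0.5131) x3=(-1.3472, -0.3195, 0.5243) x4=(1.8673, 0.4333, 2.1104)
step 17: x0=(1.4303, -0.6217, -0.2826) x1=(-1.9348, 1.4580, 1.3065) x2=(0.6133, -0.5158, 0.4865) x3=(-1.3548, -0.3289, 0.5179) x4=(1.8902, 0.4139, 2.1392)
step 18: x0=(1.4311, -0.6494, -0.3106) x1=(-1.9694, 1.4320, 1.3080) x2=(0.5724, -0.5169, 0.4604) x3=(-1.3615, -0.3378, 0.5118) x4=(1.9132, 0.3945, 2.1684)
step 19: x0=(1.4328, -0.6774, -0.3398) x1=(-2.0042, 1.4059, 1.3094) x2=(0.5305, -0.5180, 0.4348) x3=(-1.3672, -0.3463, 0.5058) x4=(1.9363, 0.3752, 2.1977)
step 20: x0=(1.4353, -0.7057, -0.3701) x1=(-2.0391, 1.3795, 1.3107) x2=(0.4874, -0.5191, 0.4095) x3=(-1.3720, -0.3542, 0.5001) x4=(1.9595, 0.3560, 2.2273)
step 21: x0=(1.4387, -0.7343, -0.4014) x1=(-2.0741, 1.3531, 1.3119) x2=(0.4433, -0.5202, 0.3847) x3=(-1.3758, -0.3617, 0.4946) x4=(1.9828, 0.3369, 2.2570)
step 22: x0=(1.4429, -0.7633, -0.4337) x1=(-2.1092, 1.3265, 1.3131) x2=(0.3981, -0.5212, 0.3602) x3=(-1.3787, -0.3687, 0.4893) x4=(2.0062, 0.3178, 2.2870)
step 23: x0=(1.4477, -0.7925, -0.4668) x1=(-2.1444, 1.2997, 1.3142) x2=(0.3520, -0.5222, 0.3359) x3=(-1.3806, -0.3753, 0.4841) x4=(2.0297, 0.2988, 2.3171)
step 24: x0=(1.4533, -0.8221, -0.5008) x1=(-2.1796, 1.2728, 1.3152) x2=(0.3048, -0.5232, 0.3120) x3=(-1.3814, -0.3814, 0.4792) x4=(2.0533, 0.2798, 2.3474)
step 25: x0=(1.4594, -0.8519, -0.5354) x1=(-2.2150, 1.2458, 1.3161) x2=(0.2567, -0.5241, 0.2883) x3=(-1.3813, -0.3871, 0.4744) x4=(2.0770, 0.2609, 2.3779)
step 26: x0=(1.4661, -0.8820, -0.5706) x1=(-2.2504, 1.2186, 1.3170) x2=(0.2076, -0.5250, 0.2648) x3=(-1.3800, -0.3924, 0.4697) x4=(2.1007, 0.2420, 2.4085)
step 27: x0=(1.4733, -0.9124, -0.6065) x1=(-2.2859, 1.1913, 1.3177) x2=(0.1576, -0.5258, 0.2415) x3=(-1.3777, -0.3973, 0.4652) x4=(2.1246, 0.2232, 2.4392)
step 28: x0=(1.4811, -0.9431, -0.6429) x1=(-2.3214, 1.1639, 1.3184) x2=(0.1067, -0.5265, 0.2184) x3=(-1.3743, -0.4018, 0.4608) x4=(2.1485, 0.2044, 2.4701)
step 29: x0=(1.4892, -0.9740, -0.6798) x1=(-2.3570, 1.1363, 1.3190) x2=(0.0548, -0.5272, 0.1955) x3=(-1.3696, -0.4060, 0.4564) x4=(2.1725, 0.1857, 2.5011)
step 30: x0=(1.4977, -1.0051, -0.7172) x1=(-2.3926, 1.1086, 1.3196) x2=(0.0019, -0.5278, 0.1728) x3=(-1.3637, -0.4098, 0.4520) x4=(2.1966, 0.1670, 2.5323)
step 31: x0=(1.5066, -1.0364, -0.7550) x1=(-2.4283, 1.0807, 1.3200) x2=(-0.0519, -0.5284, 0.1503) x3=(-1.3565, -0.4132, 0.4477) x4=(2.2207, 0.1483, 2.5635)
step 32: x0=(1.5159, -1.0679, -0.7931) x1=(-2.4640, 1.0528, 1.3204) x2=(-0.1067, -0.5289, 0.1280) x3=(-1.3479, -0.4164, 0.4432) x4=(2.2449, 0.1296, 2.5949)
step 33: x0=(1.5254, -1.0997, -0.8316) x1=(-2.4997, 1.0247, 1.3207) x2=(-0.1625, -0.5293, 0.1059) x3=(-1.3378, -0.4193, 0.4386) x4=(2.2691, 0.1110, 2.6264)
step 34: x0=(1.5353, -1.1316, -0.8705) x1=(-2.5354, 0.9965, 1.3210) x2=(-0.2194, -0.5296, 0.0841) x3=(-1.3260, -0.4220, 0.4338) x4=(2.2935, 0.0923, 2.6579)
step 35: x0=(1.5453, -1.1637, -0.9096) x1=(-2.5712, 0.9682, 1.3212) x2=(-0.2775, -0.5298, 0.0626) x3=(-1.3125, -0.4244, 0.4287) x4=(2.3178, 0.0737, 2.6896)
step 36: x0=(1.5556, -1.1959, -0.9490) x1=(-2.6070, 0.9398, 1.3213) x2=(-0.3367, -0.5300, 0.0415) x3=(-1.2970, -0.4267, 0.4231) x4=(2.3422, 0.0552, 2.7214)

no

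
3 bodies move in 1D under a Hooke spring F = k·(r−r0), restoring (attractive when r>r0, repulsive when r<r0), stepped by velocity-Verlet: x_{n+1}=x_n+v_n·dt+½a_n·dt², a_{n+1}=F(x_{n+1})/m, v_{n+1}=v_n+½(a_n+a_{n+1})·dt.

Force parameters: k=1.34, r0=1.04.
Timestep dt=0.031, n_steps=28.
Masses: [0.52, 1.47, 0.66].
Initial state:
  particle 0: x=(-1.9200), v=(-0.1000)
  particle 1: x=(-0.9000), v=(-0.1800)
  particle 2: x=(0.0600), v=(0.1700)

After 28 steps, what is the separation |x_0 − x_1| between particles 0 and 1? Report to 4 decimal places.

0.3845

step 0: x0=(-1.9200) x1=(-0.9000) x2=(0.0600)
step 1: x0=(-1.9220) x1=(-0.9056) x2=(0.0644)
step 2: x0=(-1.9216) x1=(-0.9113) x2=(0.0672)
step 3: x0=(-1.9190) x1=(-0.9169) x2=(0.0681)
step 4: x0=(-1.9142) x1=(-0.9226) x2=(0.0674)
step 5: x0=(-1.9071) x1=(-0.9283) x2=(0.0649)
step 6: x0=(-1.8979) x1=(-0.9340) x2=(0.0607)
step 7: x0=(-1.8866) x1=(-0.9396) x2=(0.0548)
step 8: x0=(-1.8733) x1=(-0.9452) x2=(0.0472)
step 9: x0=(-1.8581) x1=(-0.9508) x2=(0.0380)
step 10: x0=(-1.8411) x1=(-0.9563) x2=(0.0272)
step 11: x0=(-1.8224) x1=(-0.9617) x2=(0.0149)
step 12: x0=(-1.8022) x1=(-0.9670) x2=(0.0012)
step 13: x0=(-1.7806) x1=(-0.9722) x2=(-0.0139)
step 14: x0=(-1.7578) x1=(-0.9772) x2=(-0.0303)
step 15: x0=(-1.7339) x1=(-0.9821) x2=(-0.0477)
step 16: x0=(-1.7092) x1=(-0.9868) x2=(-0.0663)
step 17: x0=(-1.6837) x1=(-0.9914) x2=(-0.0858)
step 18: x0=(-1.6577) x1=(-0.9958) x2=(-0.1061)
step 19: x0=(-1.6314) x1=(-1.0000) x2=(-0.1271)
step 20: x0=(-1.6050) x1=(-1.0039) x2=(-0.1487)
step 21: x0=(-1.5786) x1=(-1.0077) x2=(-0.1708)
step 22: x0=(-1.5524) x1=(-1.0112) x2=(-0.1931)
step 23: x0=(-1.5267) x1=(-1.0145) x2=(-0.2157)
step 24: x0=(-1.5017) x1=(-1.0175) x2=(-0.2383)
step 25: x0=(-1.4774) x1=(-1.0203) x2=(-0.2609)
step 26: x0=(-1.4542) x1=(-1.0228) x2=(-0.2832)
step 27: x0=(-1.4321) x1=(-1.0250) x2=(-0.3052)
step 28: x0=(-1.4114) x1=(-1.0269) x2=(-0.3268)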